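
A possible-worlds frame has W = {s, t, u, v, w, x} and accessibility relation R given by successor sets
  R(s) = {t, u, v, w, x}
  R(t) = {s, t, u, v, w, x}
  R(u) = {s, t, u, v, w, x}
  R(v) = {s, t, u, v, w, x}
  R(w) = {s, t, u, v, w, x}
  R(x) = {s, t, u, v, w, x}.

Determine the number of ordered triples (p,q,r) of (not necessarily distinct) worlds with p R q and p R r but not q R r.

Enumerating: (t,s,s), (u,s,s), (v,s,s), (w,s,s), (x,s,s).

5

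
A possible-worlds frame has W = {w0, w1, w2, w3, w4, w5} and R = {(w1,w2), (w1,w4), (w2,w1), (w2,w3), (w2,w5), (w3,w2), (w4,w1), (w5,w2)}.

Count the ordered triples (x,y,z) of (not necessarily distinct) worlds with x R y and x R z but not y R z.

Enumerating: (w1,w2,w2), (w1,w2,w4), (w1,w4,w2), (w1,w4,w4), (w2,w1,w1), (w2,w1,w3), (w2,w1,w5), (w2,w3,w1), (w2,w3,w3), (w2,w3,w5), (w2,w5,w1), (w2,w5,w3), (w2,w5,w5), (w3,w2,w2), (w4,w1,w1), (w5,w2,w2).

16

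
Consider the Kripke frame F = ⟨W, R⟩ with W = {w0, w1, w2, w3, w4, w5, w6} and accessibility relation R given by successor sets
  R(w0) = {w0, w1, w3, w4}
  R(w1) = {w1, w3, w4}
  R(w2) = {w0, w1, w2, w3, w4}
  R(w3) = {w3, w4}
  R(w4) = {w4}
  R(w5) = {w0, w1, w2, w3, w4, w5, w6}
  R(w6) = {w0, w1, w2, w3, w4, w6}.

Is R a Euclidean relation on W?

No

Euclidean: no — w0 R w3 and w0 R w1, but not w3 R w1.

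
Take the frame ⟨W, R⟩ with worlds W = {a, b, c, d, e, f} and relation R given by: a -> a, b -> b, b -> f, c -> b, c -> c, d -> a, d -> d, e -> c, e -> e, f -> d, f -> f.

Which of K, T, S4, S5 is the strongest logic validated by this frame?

T

Reflexive (axiom T): yes — every world is R-related to itself.
Transitive (axiom 4): no — b R f and f R d, but not b R d.
Euclidean (axiom 5): no — b R f and b R b, but not f R b.
So F validates K, T; S4 would additionally require R to be transitive. The strongest is T.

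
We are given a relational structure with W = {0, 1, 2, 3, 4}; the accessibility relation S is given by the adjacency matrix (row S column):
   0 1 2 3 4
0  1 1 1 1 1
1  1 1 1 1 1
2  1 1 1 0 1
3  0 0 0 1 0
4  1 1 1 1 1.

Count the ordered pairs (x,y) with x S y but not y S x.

3

Enumerating: (0,3), (1,3), (4,3).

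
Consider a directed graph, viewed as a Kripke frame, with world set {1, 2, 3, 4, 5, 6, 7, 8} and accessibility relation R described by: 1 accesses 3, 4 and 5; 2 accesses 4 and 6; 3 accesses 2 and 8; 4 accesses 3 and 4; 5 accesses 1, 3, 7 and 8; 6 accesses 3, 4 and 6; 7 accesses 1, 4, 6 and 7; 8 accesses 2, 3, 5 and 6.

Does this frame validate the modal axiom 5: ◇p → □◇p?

No

The schema 5 characterises exactly the Euclidean frames.
Euclidean: no — 1 R 3 and 1 R 4, but not 3 R 4.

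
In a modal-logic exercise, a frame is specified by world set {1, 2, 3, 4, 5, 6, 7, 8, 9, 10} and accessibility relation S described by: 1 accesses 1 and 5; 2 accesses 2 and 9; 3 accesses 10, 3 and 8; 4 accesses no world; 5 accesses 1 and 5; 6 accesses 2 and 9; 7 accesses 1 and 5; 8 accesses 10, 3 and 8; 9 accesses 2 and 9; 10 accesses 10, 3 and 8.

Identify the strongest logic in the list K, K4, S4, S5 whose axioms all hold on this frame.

Transitive (axiom 4): yes — every two-step S-path is closed by a direct edge.
Reflexive (axiom T): no — 4 is not related to itself.
Euclidean (axiom 5): yes — any two successors of a common world are S-related.
So F validates K, K4; S4 would additionally require S to be reflexive. The strongest is K4.

K4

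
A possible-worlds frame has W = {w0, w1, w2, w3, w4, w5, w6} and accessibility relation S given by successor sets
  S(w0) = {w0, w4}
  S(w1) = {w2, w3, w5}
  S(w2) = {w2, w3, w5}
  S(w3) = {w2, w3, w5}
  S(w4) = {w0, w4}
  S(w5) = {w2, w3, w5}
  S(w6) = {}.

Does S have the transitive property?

Yes

Transitive: yes — every two-step S-path is closed by a direct edge.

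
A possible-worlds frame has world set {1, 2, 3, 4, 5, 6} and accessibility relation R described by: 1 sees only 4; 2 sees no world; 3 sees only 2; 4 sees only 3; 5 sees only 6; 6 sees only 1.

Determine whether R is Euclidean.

No

Euclidean: no — 1 R 4 and 1 R 4, but not 4 R 4.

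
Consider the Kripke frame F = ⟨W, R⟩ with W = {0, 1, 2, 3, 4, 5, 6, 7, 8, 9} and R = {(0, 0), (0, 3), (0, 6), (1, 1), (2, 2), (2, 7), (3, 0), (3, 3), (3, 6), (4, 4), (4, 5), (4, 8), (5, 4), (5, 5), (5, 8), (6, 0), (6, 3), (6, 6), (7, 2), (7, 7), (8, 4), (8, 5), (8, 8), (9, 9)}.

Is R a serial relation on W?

Serial: yes — every world has a successor (e.g. 0 R 0).

Yes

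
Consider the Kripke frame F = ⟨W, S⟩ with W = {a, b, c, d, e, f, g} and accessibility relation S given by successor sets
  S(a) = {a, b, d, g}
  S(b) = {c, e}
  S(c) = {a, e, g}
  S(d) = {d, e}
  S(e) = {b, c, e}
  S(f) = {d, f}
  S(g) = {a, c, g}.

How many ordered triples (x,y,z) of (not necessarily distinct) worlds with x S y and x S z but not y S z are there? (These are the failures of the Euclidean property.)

Enumerating: (a,b,a), (a,b,b), (a,b,d), (a,b,g), (a,d,a), (a,d,b), (a,d,g), (a,g,b), (a,g,d), (b,c,c), (c,a,e), (c,e,a), … and 9 more.
Total: 21.

21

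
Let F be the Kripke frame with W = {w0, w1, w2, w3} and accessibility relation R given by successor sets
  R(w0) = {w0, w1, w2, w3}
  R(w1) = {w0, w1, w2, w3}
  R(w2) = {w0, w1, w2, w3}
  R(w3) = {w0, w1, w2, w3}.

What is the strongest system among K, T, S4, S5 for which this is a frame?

Reflexive (axiom T): yes — every world is R-related to itself.
Transitive (axiom 4): yes — every two-step R-path is closed by a direct edge.
Euclidean (axiom 5): yes — any two successors of a common world are R-related.
So F validates K, T, S4, S5. The strongest is S5.

S5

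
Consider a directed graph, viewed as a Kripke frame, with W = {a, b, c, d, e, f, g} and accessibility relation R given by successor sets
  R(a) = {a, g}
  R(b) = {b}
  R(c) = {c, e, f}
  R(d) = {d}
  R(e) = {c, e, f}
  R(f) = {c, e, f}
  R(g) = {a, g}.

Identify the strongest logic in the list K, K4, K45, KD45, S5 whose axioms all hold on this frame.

Transitive (axiom 4): yes — every two-step R-path is closed by a direct edge.
Euclidean (axiom 5): yes — any two successors of a common world are R-related.
Serial (axiom D): yes — every world has a successor (e.g. a R a).
Reflexive (axiom T): yes — every world is R-related to itself.
So F validates K, K4, K45, KD45, S5. The strongest is S5.

S5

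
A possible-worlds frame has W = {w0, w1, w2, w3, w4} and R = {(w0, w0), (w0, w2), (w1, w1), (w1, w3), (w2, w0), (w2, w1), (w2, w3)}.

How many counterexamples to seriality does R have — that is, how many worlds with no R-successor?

2

Enumerating: w3, w4.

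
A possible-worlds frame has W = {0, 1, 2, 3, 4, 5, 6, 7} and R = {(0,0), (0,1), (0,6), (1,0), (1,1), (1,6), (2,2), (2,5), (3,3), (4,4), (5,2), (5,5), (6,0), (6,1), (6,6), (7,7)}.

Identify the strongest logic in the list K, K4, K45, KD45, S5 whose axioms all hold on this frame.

Transitive (axiom 4): yes — every two-step R-path is closed by a direct edge.
Euclidean (axiom 5): yes — any two successors of a common world are R-related.
Serial (axiom D): yes — every world has a successor (e.g. 0 R 0).
Reflexive (axiom T): yes — every world is R-related to itself.
So F validates K, K4, K45, KD45, S5. The strongest is S5.

S5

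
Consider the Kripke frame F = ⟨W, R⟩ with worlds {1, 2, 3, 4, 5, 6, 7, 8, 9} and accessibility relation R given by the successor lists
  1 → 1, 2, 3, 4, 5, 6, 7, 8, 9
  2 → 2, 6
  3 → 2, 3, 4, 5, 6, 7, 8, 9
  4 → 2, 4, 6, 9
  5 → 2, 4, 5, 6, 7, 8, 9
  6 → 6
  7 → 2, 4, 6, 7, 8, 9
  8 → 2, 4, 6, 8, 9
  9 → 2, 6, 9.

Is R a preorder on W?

Reflexive: yes — every world is R-related to itself.
Transitive: yes — every two-step R-path is closed by a direct edge.
So R is a preorder.

Yes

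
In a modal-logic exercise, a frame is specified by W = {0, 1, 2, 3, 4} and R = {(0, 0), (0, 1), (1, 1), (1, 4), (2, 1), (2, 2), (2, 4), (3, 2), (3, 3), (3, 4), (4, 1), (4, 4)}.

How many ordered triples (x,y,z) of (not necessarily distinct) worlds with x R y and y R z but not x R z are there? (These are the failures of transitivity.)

3

Enumerating: (0,1,4), (3,2,1), (3,4,1).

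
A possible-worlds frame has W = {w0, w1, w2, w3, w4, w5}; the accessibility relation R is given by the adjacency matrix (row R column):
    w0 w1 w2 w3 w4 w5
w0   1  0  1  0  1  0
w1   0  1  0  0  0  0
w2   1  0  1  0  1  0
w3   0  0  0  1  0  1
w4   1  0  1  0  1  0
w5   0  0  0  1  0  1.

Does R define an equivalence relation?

Reflexive: yes — every world is R-related to itself.
Symmetric: yes — every pair in R has its reverse in R.
Transitive: yes — every two-step R-path is closed by a direct edge.
So R is an equivalence relation.

Yes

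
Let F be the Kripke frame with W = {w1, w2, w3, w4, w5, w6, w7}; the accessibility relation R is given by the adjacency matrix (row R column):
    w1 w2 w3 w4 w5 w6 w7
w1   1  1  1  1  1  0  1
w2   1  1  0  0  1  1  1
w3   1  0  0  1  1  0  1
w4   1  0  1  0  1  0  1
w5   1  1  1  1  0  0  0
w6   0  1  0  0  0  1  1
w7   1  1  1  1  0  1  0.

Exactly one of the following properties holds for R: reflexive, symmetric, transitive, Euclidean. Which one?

symmetric

Reflexive: no — w3 is not related to itself.
Symmetric: yes — every pair in R has its reverse in R.
Transitive: no — w1 R w2 and w2 R w6, but not w1 R w6.
Euclidean: no — w1 R w2 and w1 R w3, but not w2 R w3.
Only symmetric holds.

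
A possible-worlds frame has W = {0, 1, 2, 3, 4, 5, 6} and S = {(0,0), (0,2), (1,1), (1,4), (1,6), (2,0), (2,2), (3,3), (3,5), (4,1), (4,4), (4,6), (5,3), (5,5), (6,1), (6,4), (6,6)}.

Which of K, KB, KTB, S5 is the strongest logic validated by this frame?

Symmetric (axiom B): yes — every pair in S has its reverse in S.
Reflexive (axiom T): yes — every world is S-related to itself.
Euclidean (axiom 5): yes — any two successors of a common world are S-related.
So F validates K, KB, KTB, S5. The strongest is S5.

S5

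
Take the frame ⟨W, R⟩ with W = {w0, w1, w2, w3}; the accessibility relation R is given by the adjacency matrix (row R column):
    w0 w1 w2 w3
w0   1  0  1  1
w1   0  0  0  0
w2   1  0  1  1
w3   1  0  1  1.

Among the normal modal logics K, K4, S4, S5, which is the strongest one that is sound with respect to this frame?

Transitive (axiom 4): yes — every two-step R-path is closed by a direct edge.
Reflexive (axiom T): no — w1 is not related to itself.
Euclidean (axiom 5): yes — any two successors of a common world are R-related.
So F validates K, K4; S4 would additionally require R to be reflexive. The strongest is K4.

K4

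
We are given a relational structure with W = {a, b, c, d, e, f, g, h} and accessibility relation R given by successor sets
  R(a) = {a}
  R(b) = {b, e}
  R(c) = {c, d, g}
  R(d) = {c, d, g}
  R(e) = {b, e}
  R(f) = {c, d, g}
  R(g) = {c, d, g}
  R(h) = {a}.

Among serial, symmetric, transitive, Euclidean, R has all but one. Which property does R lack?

symmetric

Serial: yes — every world has a successor (e.g. a R a).
Symmetric: no — f R c but not c R f.
Transitive: yes — every two-step R-path is closed by a direct edge.
Euclidean: yes — any two successors of a common world are R-related.
Only symmetric fails.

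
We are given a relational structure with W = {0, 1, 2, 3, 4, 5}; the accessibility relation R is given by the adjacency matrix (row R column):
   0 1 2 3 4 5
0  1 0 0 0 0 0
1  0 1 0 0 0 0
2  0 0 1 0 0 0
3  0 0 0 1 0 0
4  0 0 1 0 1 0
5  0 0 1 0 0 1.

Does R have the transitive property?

Transitive: yes — every two-step R-path is closed by a direct edge.

Yes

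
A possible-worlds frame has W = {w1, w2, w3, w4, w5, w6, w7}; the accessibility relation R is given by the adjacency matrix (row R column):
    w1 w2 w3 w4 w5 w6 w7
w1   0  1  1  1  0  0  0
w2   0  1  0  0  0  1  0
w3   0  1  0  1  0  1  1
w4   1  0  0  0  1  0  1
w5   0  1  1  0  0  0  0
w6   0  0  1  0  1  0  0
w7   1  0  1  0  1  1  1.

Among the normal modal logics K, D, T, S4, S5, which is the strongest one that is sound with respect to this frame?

Serial (axiom D): yes — every world has a successor (e.g. w1 R w2).
Reflexive (axiom T): no — w1 is not related to itself.
Transitive (axiom 4): no — w1 R w2 and w2 R w6, but not w1 R w6.
Euclidean (axiom 5): no — w1 R w2 and w1 R w3, but not w2 R w3.
So F validates K, D; T would additionally require R to be reflexive. The strongest is D.

D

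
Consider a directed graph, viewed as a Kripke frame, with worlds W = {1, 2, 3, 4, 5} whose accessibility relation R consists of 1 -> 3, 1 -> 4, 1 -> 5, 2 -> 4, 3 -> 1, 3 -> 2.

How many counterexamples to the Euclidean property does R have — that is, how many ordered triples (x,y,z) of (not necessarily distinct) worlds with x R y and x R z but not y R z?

14

Enumerating: (1,3,3), (1,3,4), (1,3,5), (1,4,3), (1,4,4), (1,4,5), (1,5,3), (1,5,4), (1,5,5), (2,4,4), (3,1,1), (3,1,2), (3,2,1), (3,2,2).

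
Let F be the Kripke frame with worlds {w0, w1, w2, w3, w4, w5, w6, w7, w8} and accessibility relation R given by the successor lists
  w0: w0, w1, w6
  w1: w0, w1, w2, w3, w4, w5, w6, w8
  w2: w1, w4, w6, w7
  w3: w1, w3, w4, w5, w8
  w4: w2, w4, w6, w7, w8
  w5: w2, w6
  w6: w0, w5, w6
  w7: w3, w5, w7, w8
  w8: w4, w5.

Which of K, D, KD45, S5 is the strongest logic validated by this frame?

D

Serial (axiom D): yes — every world has a successor (e.g. w0 R w0).
Euclidean (axiom 5): no — w0 R w6 and w0 R w1, but not w6 R w1.
Transitive (axiom 4): no — w0 R w1 and w1 R w2, but not w0 R w2.
Reflexive (axiom T): no — w2 is not related to itself.
So F validates K, D; KD45 would additionally require R to be Euclidean and transitive. The strongest is D.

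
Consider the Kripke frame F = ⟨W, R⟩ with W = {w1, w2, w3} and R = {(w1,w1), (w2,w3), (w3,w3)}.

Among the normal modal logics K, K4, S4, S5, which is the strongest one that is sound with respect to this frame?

Transitive (axiom 4): yes — every two-step R-path is closed by a direct edge.
Reflexive (axiom T): no — w2 is not related to itself.
Euclidean (axiom 5): yes — any two successors of a common world are R-related.
So F validates K, K4; S4 would additionally require R to be reflexive. The strongest is K4.

K4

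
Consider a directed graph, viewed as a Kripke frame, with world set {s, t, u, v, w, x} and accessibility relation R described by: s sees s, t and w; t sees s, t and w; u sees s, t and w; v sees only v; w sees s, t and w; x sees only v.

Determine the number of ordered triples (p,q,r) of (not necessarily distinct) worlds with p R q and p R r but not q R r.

R is Euclidean; there are no such tuples.

0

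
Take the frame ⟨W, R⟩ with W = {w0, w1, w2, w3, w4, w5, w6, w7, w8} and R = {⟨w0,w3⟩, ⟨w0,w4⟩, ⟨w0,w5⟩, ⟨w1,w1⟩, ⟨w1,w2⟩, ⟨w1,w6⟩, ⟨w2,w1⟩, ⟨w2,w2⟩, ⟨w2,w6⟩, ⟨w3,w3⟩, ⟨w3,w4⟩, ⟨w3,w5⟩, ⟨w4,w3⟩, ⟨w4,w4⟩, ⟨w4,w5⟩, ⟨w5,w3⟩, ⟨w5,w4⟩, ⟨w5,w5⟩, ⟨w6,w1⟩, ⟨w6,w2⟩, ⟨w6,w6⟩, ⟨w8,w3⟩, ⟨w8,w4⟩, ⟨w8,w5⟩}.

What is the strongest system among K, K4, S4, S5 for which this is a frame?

Transitive (axiom 4): yes — every two-step R-path is closed by a direct edge.
Reflexive (axiom T): no — w0 is not related to itself.
Euclidean (axiom 5): yes — any two successors of a common world are R-related.
So F validates K, K4; S4 would additionally require R to be reflexive. The strongest is K4.

K4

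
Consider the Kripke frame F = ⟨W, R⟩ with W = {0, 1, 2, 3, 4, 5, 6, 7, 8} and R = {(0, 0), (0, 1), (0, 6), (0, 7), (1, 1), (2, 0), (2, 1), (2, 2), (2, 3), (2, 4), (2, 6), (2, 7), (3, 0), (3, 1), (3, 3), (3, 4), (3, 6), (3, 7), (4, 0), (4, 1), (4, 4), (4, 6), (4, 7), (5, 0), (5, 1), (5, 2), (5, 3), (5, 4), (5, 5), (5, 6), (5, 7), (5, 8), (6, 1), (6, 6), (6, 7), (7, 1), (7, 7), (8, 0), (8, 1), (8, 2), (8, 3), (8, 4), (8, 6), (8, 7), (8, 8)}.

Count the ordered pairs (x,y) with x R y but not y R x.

36

Enumerating: (0,1), (0,6), (0,7), (2,0), (2,1), (2,3), (2,4), (2,6), (2,7), (3,0), (3,1), (3,4), … and 24 more.
Total: 36.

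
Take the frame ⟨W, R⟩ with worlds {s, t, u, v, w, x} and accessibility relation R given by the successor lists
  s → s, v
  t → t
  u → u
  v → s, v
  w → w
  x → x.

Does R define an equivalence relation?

Yes

Reflexive: yes — every world is R-related to itself.
Symmetric: yes — every pair in R has its reverse in R.
Transitive: yes — every two-step R-path is closed by a direct edge.
So R is an equivalence relation.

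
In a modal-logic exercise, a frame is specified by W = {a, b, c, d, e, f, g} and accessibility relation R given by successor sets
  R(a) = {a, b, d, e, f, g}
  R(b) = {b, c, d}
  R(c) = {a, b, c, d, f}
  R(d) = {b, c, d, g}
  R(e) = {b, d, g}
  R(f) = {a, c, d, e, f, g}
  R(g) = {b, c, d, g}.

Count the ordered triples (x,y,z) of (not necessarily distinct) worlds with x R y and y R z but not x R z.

Enumerating: (a,b,c), (a,d,c), (a,f,c), (a,g,c), (b,c,a), (b,c,f), (b,d,g), (c,a,e), (c,a,g), (c,d,g), (c,f,e), (c,f,g), … and 12 more.
Total: 24.

24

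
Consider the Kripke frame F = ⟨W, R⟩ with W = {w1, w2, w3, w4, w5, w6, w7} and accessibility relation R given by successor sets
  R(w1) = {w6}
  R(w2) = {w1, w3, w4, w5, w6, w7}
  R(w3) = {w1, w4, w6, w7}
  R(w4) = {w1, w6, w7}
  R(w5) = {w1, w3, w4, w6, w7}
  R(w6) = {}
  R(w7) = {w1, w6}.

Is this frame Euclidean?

No

Euclidean: no — w2 R w1 and w2 R w3, but not w1 R w3.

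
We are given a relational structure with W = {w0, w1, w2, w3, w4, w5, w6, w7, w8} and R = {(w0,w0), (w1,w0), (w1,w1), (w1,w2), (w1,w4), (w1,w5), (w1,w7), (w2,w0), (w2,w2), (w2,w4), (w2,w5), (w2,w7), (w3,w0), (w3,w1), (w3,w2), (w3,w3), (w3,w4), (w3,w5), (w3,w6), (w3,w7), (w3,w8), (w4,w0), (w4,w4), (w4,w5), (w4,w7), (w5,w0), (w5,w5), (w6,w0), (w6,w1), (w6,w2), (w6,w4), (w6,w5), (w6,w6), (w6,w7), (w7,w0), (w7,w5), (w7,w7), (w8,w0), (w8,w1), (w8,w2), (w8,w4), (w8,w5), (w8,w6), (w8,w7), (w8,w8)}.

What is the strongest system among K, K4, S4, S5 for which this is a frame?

Transitive (axiom 4): yes — every two-step R-path is closed by a direct edge.
Reflexive (axiom T): yes — every world is R-related to itself.
Euclidean (axiom 5): no — w1 R w0 and w1 R w2, but not w0 R w2.
So F validates K, K4, S4; S5 would additionally require R to be Euclidean. The strongest is S4.

S4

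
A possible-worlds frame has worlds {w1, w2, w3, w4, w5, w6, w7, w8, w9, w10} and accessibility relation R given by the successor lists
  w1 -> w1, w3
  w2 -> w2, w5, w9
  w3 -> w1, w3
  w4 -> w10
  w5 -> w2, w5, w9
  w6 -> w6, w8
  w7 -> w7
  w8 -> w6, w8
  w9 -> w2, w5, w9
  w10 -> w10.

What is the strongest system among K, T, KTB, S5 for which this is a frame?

K

Reflexive (axiom T): no — w4 is not related to itself.
Symmetric (axiom B): no — w4 R w10 but not w10 R w4.
Euclidean (axiom 5): yes — any two successors of a common world are R-related.
So F validates K; T would additionally require R to be reflexive. The strongest is K.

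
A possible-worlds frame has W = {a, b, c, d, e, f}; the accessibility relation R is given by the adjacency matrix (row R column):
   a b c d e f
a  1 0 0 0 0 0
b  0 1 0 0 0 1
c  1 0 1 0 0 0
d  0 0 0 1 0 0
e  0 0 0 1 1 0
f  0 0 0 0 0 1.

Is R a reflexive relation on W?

Yes

Reflexive: yes — every world is R-related to itself.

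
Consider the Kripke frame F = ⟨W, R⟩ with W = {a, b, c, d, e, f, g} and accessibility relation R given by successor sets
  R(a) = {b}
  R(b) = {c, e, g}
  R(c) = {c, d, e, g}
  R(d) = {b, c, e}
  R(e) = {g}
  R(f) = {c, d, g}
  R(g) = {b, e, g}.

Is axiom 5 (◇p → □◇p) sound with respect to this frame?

No

Axiom 5 corresponds to the accessibility relation being Euclidean.
Euclidean: no — b R e and b R c, but not e R c.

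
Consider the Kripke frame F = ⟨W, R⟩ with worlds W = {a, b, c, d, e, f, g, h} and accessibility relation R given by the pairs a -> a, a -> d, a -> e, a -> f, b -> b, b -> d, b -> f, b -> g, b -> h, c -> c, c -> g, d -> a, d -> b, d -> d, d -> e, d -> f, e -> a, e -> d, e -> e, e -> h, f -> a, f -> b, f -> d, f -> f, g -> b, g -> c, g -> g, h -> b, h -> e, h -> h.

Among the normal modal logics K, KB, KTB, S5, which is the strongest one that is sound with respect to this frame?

Symmetric (axiom B): yes — every pair in R has its reverse in R.
Reflexive (axiom T): yes — every world is R-related to itself.
Euclidean (axiom 5): no — a R e and a R f, but not e R f.
So F validates K, KB, KTB; S5 would additionally require R to be Euclidean. The strongest is KTB.

KTB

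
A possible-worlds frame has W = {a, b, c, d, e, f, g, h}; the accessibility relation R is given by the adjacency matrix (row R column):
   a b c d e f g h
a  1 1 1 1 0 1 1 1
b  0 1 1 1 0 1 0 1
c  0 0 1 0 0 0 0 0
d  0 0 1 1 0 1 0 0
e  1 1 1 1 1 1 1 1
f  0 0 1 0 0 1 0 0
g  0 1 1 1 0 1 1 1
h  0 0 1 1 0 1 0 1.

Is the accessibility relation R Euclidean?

No

Euclidean: no — a R b and a R g, but not b R g.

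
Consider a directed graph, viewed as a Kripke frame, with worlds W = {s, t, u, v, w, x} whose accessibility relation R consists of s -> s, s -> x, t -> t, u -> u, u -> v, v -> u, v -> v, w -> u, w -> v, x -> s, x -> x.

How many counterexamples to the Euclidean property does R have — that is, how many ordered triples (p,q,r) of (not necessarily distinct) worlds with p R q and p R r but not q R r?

R is Euclidean; there are no such tuples.

0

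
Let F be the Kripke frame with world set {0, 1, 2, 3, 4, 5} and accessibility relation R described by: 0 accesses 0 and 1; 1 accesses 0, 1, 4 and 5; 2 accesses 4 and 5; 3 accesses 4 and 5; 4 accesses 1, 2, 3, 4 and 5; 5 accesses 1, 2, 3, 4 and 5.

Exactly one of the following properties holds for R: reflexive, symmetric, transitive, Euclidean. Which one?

Reflexive: no — 2 is not related to itself.
Symmetric: yes — every pair in R has its reverse in R.
Transitive: no — 0 R 1 and 1 R 4, but not 0 R 4.
Euclidean: no — 1 R 0 and 1 R 4, but not 0 R 4.
Only symmetric holds.

symmetric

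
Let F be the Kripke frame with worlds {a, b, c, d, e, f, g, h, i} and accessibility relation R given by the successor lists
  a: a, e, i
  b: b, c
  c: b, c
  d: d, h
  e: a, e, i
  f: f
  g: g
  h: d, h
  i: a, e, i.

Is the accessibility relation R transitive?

Yes

Transitive: yes — every two-step R-path is closed by a direct edge.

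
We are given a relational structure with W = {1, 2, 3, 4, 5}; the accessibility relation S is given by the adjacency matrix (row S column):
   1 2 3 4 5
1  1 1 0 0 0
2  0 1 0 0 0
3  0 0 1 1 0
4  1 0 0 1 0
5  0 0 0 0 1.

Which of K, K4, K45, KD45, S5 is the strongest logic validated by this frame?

K

Transitive (axiom 4): no — 3 S 4 and 4 S 1, but not 3 S 1.
Euclidean (axiom 5): no — 1 S 2 and 1 S 1, but not 2 S 1.
Serial (axiom D): yes — every world has a successor (e.g. 1 S 1).
Reflexive (axiom T): yes — every world is S-related to itself.
So F validates K; K4 would additionally require S to be transitive. The strongest is K.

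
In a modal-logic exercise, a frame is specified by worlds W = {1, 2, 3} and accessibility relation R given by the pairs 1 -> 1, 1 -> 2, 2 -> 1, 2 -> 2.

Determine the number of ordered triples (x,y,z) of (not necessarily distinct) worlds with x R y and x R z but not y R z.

0

R is Euclidean; there are no such tuples.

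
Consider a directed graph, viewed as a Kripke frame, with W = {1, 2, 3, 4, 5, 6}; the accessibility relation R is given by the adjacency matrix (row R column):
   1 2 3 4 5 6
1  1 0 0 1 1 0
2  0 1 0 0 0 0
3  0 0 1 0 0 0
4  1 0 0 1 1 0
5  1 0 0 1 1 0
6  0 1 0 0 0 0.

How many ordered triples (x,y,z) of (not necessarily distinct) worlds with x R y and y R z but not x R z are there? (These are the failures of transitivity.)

R is transitive; there are no such tuples.

0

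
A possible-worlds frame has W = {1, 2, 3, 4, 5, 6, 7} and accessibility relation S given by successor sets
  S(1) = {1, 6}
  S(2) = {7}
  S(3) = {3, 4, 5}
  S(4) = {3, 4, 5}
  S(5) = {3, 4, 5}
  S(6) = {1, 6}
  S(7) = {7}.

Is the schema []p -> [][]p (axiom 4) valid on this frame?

Yes

Axiom 4 corresponds to the accessibility relation being transitive.
Transitive: yes — every two-step S-path is closed by a direct edge.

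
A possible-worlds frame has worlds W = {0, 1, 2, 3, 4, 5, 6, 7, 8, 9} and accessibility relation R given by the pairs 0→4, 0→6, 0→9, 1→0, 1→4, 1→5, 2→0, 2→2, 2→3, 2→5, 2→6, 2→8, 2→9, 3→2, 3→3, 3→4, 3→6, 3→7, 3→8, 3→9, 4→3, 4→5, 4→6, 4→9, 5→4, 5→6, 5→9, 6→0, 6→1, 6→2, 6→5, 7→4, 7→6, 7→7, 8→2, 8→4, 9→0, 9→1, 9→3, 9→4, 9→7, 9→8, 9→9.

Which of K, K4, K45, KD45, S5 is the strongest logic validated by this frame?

K

Transitive (axiom 4): no — 0 R 4 and 4 R 3, but not 0 R 3.
Euclidean (axiom 5): no — 0 R 6 and 0 R 4, but not 6 R 4.
Serial (axiom D): yes — every world has a successor (e.g. 0 R 4).
Reflexive (axiom T): no — 0 is not related to itself.
So F validates K; K4 would additionally require R to be transitive. The strongest is K.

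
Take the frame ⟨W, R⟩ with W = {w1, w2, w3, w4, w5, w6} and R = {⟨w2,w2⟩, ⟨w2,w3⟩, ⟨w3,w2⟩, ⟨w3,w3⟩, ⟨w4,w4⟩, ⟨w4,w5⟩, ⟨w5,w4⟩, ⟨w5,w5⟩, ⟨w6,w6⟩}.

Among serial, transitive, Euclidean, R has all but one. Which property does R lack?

Serial: no — w1 has no R-successor.
Transitive: yes — every two-step R-path is closed by a direct edge.
Euclidean: yes — any two successors of a common world are R-related.
Only serial fails.

serial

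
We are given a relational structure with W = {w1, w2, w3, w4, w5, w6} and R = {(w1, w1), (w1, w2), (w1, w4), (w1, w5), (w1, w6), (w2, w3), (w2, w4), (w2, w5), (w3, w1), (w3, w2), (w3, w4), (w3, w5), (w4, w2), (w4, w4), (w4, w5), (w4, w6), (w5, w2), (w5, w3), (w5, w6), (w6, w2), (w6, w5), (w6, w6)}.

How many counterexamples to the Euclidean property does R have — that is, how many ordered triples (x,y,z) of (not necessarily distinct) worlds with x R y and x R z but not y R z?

Enumerating: (w1,w2,w1), (w1,w2,w2), (w1,w2,w6), (w1,w4,w1), (w1,w5,w1), (w1,w5,w4), (w1,w5,w5), (w1,w6,w1), (w1,w6,w4), (w2,w3,w3), (w2,w4,w3), (w2,w5,w4), … and 20 more.
Total: 32.

32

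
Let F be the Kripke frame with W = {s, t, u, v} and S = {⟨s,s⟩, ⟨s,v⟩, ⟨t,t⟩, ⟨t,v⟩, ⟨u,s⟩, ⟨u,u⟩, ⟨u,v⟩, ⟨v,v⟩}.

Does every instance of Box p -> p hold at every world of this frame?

Axiom T corresponds to the accessibility relation being reflexive.
Reflexive: yes — every world is S-related to itself.

Yes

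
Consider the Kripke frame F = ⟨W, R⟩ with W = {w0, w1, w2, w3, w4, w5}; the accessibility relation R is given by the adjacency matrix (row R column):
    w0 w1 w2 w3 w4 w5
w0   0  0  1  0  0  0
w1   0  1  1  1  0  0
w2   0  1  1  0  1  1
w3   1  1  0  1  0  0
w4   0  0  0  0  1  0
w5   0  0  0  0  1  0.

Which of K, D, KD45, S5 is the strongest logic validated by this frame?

Serial (axiom D): yes — every world has a successor (e.g. w0 R w2).
Euclidean (axiom 5): no — w1 R w2 and w1 R w3, but not w2 R w3.
Transitive (axiom 4): no — w0 R w2 and w2 R w1, but not w0 R w1.
Reflexive (axiom T): no — w0 is not related to itself.
So F validates K, D; KD45 would additionally require R to be Euclidean and transitive. The strongest is D.

D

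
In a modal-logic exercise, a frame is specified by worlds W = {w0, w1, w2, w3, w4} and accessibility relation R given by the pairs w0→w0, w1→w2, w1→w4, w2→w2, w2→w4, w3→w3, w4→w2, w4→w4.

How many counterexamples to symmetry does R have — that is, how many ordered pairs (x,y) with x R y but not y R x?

Enumerating: (w1,w2), (w1,w4).

2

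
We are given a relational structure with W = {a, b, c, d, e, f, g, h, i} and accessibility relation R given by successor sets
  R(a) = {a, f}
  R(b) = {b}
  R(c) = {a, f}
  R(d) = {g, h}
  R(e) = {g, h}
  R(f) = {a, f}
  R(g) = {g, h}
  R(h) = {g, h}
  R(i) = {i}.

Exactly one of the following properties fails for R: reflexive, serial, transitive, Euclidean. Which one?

reflexive

Reflexive: no — c is not related to itself.
Serial: yes — every world has a successor (e.g. a R a).
Transitive: yes — every two-step R-path is closed by a direct edge.
Euclidean: yes — any two successors of a common world are R-related.
Only reflexive fails.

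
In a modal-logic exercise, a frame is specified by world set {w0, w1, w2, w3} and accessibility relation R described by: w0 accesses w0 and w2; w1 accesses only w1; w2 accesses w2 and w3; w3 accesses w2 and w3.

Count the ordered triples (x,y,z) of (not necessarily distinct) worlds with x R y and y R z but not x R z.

Enumerating: (w0,w2,w3).

1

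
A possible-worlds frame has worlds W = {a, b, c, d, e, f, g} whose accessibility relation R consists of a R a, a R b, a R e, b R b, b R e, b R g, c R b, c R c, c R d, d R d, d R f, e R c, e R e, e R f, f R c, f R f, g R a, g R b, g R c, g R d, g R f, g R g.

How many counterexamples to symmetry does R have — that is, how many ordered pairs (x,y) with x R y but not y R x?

Enumerating: (a,b), (a,e), (b,e), (c,b), (c,d), (d,f), (e,c), (e,f), (f,c), (g,a), (g,c), (g,d), (g,f).

13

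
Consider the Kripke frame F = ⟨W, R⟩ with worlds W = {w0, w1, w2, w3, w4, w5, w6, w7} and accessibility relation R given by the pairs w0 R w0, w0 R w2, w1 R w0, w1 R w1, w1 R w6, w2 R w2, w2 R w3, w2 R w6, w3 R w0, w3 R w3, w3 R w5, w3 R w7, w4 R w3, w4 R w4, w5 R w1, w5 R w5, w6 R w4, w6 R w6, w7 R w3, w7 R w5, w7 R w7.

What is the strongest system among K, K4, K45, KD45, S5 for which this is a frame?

K

Transitive (axiom 4): no — w0 R w2 and w2 R w3, but not w0 R w3.
Euclidean (axiom 5): no — w1 R w0 and w1 R w6, but not w0 R w6.
Serial (axiom D): yes — every world has a successor (e.g. w0 R w0).
Reflexive (axiom T): yes — every world is R-related to itself.
So F validates K; K4 would additionally require R to be transitive. The strongest is K.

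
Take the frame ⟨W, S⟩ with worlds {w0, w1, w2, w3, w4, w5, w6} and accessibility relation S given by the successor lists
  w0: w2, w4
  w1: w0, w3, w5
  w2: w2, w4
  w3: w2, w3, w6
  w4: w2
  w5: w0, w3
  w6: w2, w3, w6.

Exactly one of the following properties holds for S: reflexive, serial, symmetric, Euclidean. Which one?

serial

Reflexive: no — w0 is not related to itself.
Serial: yes — every world has a successor (e.g. w0 S w2).
Symmetric: no — w0 S w2 but not w2 S w0.
Euclidean: no — w1 S w0 and w1 S w3, but not w0 S w3.
Only serial holds.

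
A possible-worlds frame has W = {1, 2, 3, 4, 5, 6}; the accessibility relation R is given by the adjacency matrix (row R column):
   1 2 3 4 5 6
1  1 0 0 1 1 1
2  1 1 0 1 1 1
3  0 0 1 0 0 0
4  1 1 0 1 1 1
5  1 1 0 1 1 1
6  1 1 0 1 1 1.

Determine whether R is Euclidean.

No

Euclidean: no — 4 R 1 and 4 R 2, but not 1 R 2.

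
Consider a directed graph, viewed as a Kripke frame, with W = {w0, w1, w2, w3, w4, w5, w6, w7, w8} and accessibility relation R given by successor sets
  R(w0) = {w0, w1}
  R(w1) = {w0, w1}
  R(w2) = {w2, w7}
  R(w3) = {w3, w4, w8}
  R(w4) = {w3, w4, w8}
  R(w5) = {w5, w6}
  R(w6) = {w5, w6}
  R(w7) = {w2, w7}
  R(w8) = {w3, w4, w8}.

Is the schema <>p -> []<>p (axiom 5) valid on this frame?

Yes

Axiom 5 corresponds to the accessibility relation being Euclidean.
Euclidean: yes — any two successors of a common world are R-related.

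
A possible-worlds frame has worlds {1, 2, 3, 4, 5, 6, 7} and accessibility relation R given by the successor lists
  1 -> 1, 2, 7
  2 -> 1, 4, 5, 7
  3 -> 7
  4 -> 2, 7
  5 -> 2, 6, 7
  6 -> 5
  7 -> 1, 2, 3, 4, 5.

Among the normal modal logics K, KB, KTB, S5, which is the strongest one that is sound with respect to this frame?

Symmetric (axiom B): yes — every pair in R has its reverse in R.
Reflexive (axiom T): no — 2 is not related to itself.
Euclidean (axiom 5): no — 2 R 1 and 2 R 4, but not 1 R 4.
So F validates K, KB; KTB would additionally require R to be reflexive. The strongest is KB.

KB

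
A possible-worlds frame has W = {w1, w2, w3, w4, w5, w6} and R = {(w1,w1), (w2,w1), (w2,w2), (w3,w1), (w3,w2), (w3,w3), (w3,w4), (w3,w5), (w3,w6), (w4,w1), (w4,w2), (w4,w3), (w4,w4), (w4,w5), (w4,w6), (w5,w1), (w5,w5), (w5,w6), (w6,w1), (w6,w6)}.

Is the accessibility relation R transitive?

Transitive: yes — every two-step R-path is closed by a direct edge.

Yes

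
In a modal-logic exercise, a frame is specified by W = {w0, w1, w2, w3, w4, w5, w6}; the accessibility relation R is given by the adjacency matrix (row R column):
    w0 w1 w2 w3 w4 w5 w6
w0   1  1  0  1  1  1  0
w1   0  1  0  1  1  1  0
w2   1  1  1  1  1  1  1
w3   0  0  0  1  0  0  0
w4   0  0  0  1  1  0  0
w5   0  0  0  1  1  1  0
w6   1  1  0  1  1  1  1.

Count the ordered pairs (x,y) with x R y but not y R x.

21

Enumerating: (w0,w1), (w0,w3), (w0,w4), (w0,w5), (w1,w3), (w1,w4), (w1,w5), (w2,w0), (w2,w1), (w2,w3), (w2,w4), (w2,w5), … and 9 more.
Total: 21.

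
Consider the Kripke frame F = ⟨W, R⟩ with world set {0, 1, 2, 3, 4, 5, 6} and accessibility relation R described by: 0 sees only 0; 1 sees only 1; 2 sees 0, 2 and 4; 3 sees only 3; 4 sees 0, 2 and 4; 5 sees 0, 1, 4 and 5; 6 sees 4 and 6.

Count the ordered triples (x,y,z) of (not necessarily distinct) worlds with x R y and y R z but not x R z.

3

Enumerating: (5,4,2), (6,4,0), (6,4,2).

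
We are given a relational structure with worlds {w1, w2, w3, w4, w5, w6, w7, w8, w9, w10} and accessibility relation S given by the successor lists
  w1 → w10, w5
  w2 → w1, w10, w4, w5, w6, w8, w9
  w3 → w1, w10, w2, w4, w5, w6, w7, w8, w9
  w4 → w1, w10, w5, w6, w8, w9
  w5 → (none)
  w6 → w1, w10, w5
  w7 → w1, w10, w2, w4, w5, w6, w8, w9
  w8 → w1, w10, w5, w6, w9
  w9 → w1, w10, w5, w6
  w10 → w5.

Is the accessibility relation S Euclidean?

Euclidean: no — w1 S w5 and w1 S w10, but not w5 S w10.

No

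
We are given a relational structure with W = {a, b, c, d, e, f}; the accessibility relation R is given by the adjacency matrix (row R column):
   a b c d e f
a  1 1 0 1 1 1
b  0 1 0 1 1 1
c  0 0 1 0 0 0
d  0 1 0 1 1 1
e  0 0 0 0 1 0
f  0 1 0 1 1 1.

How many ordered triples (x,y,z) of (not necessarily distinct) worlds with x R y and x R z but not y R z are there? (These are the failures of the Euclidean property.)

16

Enumerating: (a,b,a), (a,d,a), (a,e,a), (a,e,b), (a,e,d), (a,e,f), (a,f,a), (b,e,b), (b,e,d), (b,e,f), (d,e,b), (d,e,d), (d,e,f), (f,e,b), (f,e,d), (f,e,f).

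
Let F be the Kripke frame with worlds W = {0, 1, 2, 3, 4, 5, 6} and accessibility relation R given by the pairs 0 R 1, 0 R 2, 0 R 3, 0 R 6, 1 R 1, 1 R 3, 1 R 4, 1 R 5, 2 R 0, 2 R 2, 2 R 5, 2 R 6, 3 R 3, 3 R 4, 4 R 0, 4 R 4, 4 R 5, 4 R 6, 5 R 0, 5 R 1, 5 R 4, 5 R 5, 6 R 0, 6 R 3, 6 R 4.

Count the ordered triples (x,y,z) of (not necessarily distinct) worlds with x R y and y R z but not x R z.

34

Enumerating: (0,1,4), (0,1,5), (0,2,0), (0,2,5), (0,3,4), (0,6,0), (0,6,4), (1,4,0), (1,4,6), (1,5,0), (2,0,1), (2,0,3), … and 22 more.
Total: 34.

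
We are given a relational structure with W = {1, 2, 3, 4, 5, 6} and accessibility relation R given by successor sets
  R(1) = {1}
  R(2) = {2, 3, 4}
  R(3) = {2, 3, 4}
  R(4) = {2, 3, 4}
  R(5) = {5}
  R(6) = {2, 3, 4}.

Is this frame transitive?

Yes

Transitive: yes — every two-step R-path is closed by a direct edge.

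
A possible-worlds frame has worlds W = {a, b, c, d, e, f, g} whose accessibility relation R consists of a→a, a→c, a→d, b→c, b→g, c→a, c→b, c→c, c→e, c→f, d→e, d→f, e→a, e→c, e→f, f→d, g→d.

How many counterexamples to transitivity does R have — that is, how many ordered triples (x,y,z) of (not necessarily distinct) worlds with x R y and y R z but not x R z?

24

Enumerating: (a,c,b), (a,c,e), (a,c,f), (a,d,e), (a,d,f), (b,c,a), (b,c,b), (b,c,e), (b,c,f), (b,g,d), (c,a,d), (c,b,g), … and 12 more.
Total: 24.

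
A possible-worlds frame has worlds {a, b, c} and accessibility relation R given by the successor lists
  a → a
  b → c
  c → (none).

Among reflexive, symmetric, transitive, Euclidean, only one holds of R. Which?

Reflexive: no — b is not related to itself.
Symmetric: no — b R c but not c R b.
Transitive: yes — every two-step R-path is closed by a direct edge.
Euclidean: no — b R c and b R c, but not c R c.
Only transitive holds.

transitive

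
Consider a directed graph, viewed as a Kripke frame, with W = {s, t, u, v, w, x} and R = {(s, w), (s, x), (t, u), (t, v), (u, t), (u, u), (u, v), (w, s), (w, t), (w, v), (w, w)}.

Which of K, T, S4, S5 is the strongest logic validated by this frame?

K

Reflexive (axiom T): no — s is not related to itself.
Transitive (axiom 4): no — s R w and w R t, but not s R t.
Euclidean (axiom 5): no — s R w and s R x, but not w R x.
So F validates K; T would additionally require R to be reflexive. The strongest is K.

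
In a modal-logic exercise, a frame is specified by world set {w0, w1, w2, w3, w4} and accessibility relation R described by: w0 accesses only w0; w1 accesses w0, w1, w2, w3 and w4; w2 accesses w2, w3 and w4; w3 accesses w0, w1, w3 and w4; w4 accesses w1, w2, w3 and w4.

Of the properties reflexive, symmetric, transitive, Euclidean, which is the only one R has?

reflexive

Reflexive: yes — every world is R-related to itself.
Symmetric: no — w1 R w0 but not w0 R w1.
Transitive: no — w2 R w3 and w3 R w0, but not w2 R w0.
Euclidean: no — w1 R w0 and w1 R w2, but not w0 R w2.
Only reflexive holds.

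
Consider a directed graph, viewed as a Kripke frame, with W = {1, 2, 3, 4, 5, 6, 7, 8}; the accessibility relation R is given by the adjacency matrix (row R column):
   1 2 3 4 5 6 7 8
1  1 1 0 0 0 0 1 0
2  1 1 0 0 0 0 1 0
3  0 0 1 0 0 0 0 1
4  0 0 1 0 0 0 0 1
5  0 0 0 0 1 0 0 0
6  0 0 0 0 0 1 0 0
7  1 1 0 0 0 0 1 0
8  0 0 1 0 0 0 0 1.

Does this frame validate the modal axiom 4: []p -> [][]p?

The schema 4 characterises exactly the transitive frames.
Transitive: yes — every two-step R-path is closed by a direct edge.

Yes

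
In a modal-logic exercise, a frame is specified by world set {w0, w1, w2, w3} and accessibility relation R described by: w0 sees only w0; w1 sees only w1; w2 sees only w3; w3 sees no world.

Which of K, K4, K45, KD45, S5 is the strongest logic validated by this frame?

K4

Transitive (axiom 4): yes — every two-step R-path is closed by a direct edge.
Euclidean (axiom 5): no — w2 R w3 and w2 R w3, but not w3 R w3.
Serial (axiom D): no — w3 has no R-successor.
Reflexive (axiom T): no — w2 is not related to itself.
So F validates K, K4; K45 would additionally require R to be Euclidean. The strongest is K4.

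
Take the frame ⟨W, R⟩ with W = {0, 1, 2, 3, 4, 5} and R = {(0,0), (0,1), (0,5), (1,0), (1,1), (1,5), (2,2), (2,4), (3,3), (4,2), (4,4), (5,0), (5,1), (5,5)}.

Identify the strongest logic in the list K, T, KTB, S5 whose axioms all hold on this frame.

Reflexive (axiom T): yes — every world is R-related to itself.
Symmetric (axiom B): yes — every pair in R has its reverse in R.
Euclidean (axiom 5): yes — any two successors of a common world are R-related.
So F validates K, T, KTB, S5. The strongest is S5.

S5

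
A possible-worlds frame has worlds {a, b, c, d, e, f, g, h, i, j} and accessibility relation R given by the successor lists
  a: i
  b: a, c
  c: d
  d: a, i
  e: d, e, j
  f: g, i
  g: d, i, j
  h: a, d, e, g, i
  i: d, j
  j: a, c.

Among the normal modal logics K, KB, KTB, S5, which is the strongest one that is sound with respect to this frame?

K

Symmetric (axiom B): no — a R i but not i R a.
Reflexive (axiom T): no — a is not related to itself.
Euclidean (axiom 5): no — b R a and b R c, but not a R c.
So F validates K; KB would additionally require R to be symmetric. The strongest is K.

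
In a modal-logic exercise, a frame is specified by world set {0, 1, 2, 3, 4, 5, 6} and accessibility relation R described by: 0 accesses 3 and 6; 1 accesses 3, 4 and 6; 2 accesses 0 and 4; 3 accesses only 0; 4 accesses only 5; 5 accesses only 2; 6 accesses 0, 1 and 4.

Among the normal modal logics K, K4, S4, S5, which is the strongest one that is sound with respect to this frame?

K

Transitive (axiom 4): no — 0 R 6 and 6 R 1, but not 0 R 1.
Reflexive (axiom T): no — 0 is not related to itself.
Euclidean (axiom 5): no — 0 R 3 and 0 R 6, but not 3 R 6.
So F validates K; K4 would additionally require R to be transitive. The strongest is K.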